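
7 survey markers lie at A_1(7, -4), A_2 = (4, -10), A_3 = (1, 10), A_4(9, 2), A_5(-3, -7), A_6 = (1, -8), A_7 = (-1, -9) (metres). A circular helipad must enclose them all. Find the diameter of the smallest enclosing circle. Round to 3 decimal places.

20.224

A smallest enclosing disk is always determined by at most three of the input points on its boundary.
The farthest pair is A_2–A_3 with squared distance 409. The circle on this segment as diameter has centre (2.5, 0) and r² = 409/4 = 102.25.
Check A_1: distance² to centre = 36.25 ≤ 102.25, so it lies inside.
All remaining points lie in this disk, and no smaller disk contains both endpoints, so this is the minimum enclosing circle.
Diameter = 2r = 2√(102.25) ≈ 20.224.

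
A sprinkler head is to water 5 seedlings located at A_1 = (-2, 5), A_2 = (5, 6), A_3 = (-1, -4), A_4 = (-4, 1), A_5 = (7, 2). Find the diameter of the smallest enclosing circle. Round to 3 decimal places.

11.668

The minimum enclosing circle of a finite set is fixed by two of the points (as a diameter) or three (as a circumcircle).
The minimum enclosing circle is determined by three boundary points: A_2, A_3, A_4.
Their circumcentre is (11/6, 1.1) with r² = 15317/450.
The farthest remaining point A_1 is at distance² 13457/450 ≤ 15317/450.
Diameter = 2r = 2√(15317/450) ≈ 11.668.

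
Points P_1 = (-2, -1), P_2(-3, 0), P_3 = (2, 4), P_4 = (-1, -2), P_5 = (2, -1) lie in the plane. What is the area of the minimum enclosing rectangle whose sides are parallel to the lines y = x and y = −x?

27

In coordinates u = x + y, v = x − y the rectangle is axis-aligned; the map (x,y)→(u,v) scales areas by 2.
u-values: -3, -3, 6, -3, 1; range = 6 − (-3) = 9.
v-values: -1, -3, -2, 1, 3; range = 3 − (-3) = 6.
Area = (9 × 6) / 2 = 27.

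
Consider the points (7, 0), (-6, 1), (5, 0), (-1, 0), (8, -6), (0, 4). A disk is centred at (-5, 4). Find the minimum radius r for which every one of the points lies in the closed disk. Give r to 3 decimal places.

The required radius is the distance from (-5, 4) to the farthest point.
Squared distances: 160, 10, 116, 32, 269, 25.
Maximum is 269, attained at (8, -6).
r = √269 ≈ 16.401.

16.401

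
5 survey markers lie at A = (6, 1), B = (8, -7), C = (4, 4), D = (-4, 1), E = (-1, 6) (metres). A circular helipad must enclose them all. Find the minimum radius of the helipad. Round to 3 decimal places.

7.906

By Welzl's lemma the MEC is supported by two points (diametrically opposite) or three points (on a circumcircle).
The farthest pair is B–E with squared distance 250. The circle on this segment as diameter has centre (3.5, -0.5) and r² = 250/4 = 62.5.
Check A: distance² to centre = 8.5 ≤ 62.5, so it lies inside.
All remaining points lie in this disk, and no smaller disk contains both endpoints, so this is the minimum enclosing circle.
r = √(62.5) ≈ 7.906.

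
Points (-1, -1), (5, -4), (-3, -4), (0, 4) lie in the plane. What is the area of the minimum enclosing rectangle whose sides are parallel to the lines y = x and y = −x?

71.5

In coordinates u = x + y, v = x − y the rectangle is axis-aligned; the map (x,y)→(u,v) scales areas by 2.
u-values: -2, 1, -7, 4; range = 4 − (-7) = 11.
v-values: 0, 9, 1, -4; range = 9 − (-4) = 13.
Area = (11 × 13) / 2 = 71.5.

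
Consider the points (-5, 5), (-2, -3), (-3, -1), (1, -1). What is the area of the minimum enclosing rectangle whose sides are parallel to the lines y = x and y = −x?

In coordinates u = x + y, v = x − y the rectangle is axis-aligned; the map (x,y)→(u,v) scales areas by 2.
u-values: 0, -5, -4, 0; range = 0 − (-5) = 5.
v-values: -10, 1, -2, 2; range = 2 − (-10) = 12.
Area = (5 × 12) / 2 = 30.

30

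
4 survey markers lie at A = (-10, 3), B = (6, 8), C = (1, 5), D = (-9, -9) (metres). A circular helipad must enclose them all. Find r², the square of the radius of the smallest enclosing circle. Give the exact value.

128.5

The minimum enclosing circle of a finite set is fixed by two of the points (as a diameter) or three (as a circumcircle).
The farthest pair is B–D with squared distance 514. The circle on this segment as diameter has centre (-1.5, -0.5) and r² = 514/4 = 128.5.
Check A: distance² to centre = 84.5 ≤ 128.5, so it lies inside.
All remaining points lie in this disk, and no smaller disk contains both endpoints, so this is the minimum enclosing circle.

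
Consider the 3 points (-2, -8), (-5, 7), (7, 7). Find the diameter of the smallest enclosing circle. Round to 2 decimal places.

Call the three points A, B, C in the order given.
Side lengths²: AB² = 234, AC² = 306, BC² = 144.
Since AC² = 306 < 234 + 144 = 378, the triangle is acute, so the smallest enclosing circle is the circumcircle.
Circumcentre = (1, 0.4), r² = 79.56.
Diameter = 2r = 2√(79.56) ≈ 17.84.

17.84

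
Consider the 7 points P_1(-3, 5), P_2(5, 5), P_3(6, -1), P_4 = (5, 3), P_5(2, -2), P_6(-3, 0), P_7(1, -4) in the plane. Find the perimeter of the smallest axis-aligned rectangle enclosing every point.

Width = max x − min x = 6 − (-3) = 9.
Height = max y − min y = 5 − (-4) = 9.
Perimeter = 2(9 + 9) = 36.

36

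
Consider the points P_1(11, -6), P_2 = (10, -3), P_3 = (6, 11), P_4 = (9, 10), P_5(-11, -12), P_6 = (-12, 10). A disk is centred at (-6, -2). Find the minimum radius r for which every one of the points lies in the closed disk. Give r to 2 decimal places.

The required radius is the distance from (-6, -2) to the farthest point.
Squared distances: 305, 257, 313, 369, 125, 180.
Maximum is 369, attained at P_4.
r = √369 ≈ 19.21.

19.21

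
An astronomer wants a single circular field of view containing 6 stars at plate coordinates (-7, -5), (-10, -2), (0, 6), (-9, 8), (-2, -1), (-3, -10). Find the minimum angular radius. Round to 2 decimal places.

The farthest pair is (-9, 8)–(-3, -10) with squared distance 360. The circle on this segment as diameter has centre (-6, -1) and r² = 360/4 = 90.
Check (-7, -5): distance² to centre = 17 ≤ 90, so it lies inside.
All remaining points lie in this disk, and no smaller disk contains both endpoints, so this is the minimum enclosing circle.
r = √90 ≈ 9.49.

9.49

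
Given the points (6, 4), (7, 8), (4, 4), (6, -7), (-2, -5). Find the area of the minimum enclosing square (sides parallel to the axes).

The bounding box has width 9 and height 15.
An axis-aligned square enclosing the set must have side ≥ max(width, height).
So the minimum side is max(9, 15) = 15.
Area = 15² = 225.

225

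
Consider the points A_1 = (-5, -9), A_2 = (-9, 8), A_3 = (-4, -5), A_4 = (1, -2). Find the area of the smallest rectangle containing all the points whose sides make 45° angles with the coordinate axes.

136.5

In coordinates u = x + y, v = x − y the rectangle is axis-aligned; the map (x,y)→(u,v) scales areas by 2.
u-values: -14, -1, -9, -1; range = -1 − (-14) = 13.
v-values: 4, -17, 1, 3; range = 4 − (-17) = 21.
Area = (13 × 21) / 2 = 136.5.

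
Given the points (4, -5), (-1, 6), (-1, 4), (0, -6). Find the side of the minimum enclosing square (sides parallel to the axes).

12

The bounding box has width 5 and height 12.
An axis-aligned square enclosing the set must have side ≥ max(width, height).
So the minimum side is max(5, 12) = 12.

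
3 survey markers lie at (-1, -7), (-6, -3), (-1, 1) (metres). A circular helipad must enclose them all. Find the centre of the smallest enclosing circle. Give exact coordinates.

(-1.9, -3)

Call the three points A, B, C in the order given.
Side lengths²: AB² = 41, AC² = 64, BC² = 41.
Since AC² = 64 < 41 + 41 = 82, the triangle is acute, so the smallest enclosing circle is the circumcircle.
Circumcentre = (-1.9, -3), r² = 16.81.
Centre = (-1.9, -3).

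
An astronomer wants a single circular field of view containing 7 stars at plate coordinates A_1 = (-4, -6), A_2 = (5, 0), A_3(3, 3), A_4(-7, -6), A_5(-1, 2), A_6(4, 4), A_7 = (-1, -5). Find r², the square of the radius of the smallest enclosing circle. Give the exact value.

A smallest enclosing disk is always determined by at most three of the input points on its boundary.
The farthest pair is A_4–A_6 with squared distance 221. The circle on this segment as diameter has centre (-1.5, -1) and r² = 221/4 = 55.25.
Check A_1: distance² to centre = 31.25 ≤ 55.25, so it lies inside.
All remaining points lie in this disk, and no smaller disk contains both endpoints, so this is the minimum enclosing circle.

55.25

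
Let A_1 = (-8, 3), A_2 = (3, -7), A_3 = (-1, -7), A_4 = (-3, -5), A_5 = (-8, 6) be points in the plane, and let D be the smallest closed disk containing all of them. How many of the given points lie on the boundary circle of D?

2

The farthest pair is A_2–A_5 with squared distance 290. The circle on this segment as diameter has centre (-2.5, -0.5) and r² = 290/4 = 72.5.
Check A_1: distance² to centre = 42.5 ≤ 72.5, so it lies inside.
All remaining points lie in this disk, and no smaller disk contains both endpoints, so this is the minimum enclosing circle.
The points at distance exactly r from the centre are A_2, A_5 — 2 points.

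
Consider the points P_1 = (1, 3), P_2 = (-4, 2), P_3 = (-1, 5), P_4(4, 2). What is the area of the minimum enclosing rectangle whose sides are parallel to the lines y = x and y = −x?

32

In coordinates u = x + y, v = x − y the rectangle is axis-aligned; the map (x,y)→(u,v) scales areas by 2.
u-values: 4, -2, 4, 6; range = 6 − (-2) = 8.
v-values: -2, -6, -6, 2; range = 2 − (-6) = 8.
Area = (8 × 8) / 2 = 32.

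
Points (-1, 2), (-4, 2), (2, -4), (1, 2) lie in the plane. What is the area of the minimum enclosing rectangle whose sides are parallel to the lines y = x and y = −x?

30

In coordinates u = x + y, v = x − y the rectangle is axis-aligned; the map (x,y)→(u,v) scales areas by 2.
u-values: 1, -2, -2, 3; range = 3 − (-2) = 5.
v-values: -3, -6, 6, -1; range = 6 − (-6) = 12.
Area = (5 × 12) / 2 = 30.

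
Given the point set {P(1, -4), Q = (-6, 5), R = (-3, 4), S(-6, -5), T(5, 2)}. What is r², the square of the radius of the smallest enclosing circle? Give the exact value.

5525/121

The minimum enclosing circle is determined by three boundary points: Q, S, T.
Their circumcentre is (-16/11, 0) with r² = 5525/121.
The farthest remaining point P is at distance² 2665/121 ≤ 5525/121.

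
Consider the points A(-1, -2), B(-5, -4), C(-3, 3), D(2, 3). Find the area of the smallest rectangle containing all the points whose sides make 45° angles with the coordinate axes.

49

In coordinates u = x + y, v = x − y the rectangle is axis-aligned; the map (x,y)→(u,v) scales areas by 2.
u-values: -3, -9, 0, 5; range = 5 − (-9) = 14.
v-values: 1, -1, -6, -1; range = 1 − (-6) = 7.
Area = (14 × 7) / 2 = 49.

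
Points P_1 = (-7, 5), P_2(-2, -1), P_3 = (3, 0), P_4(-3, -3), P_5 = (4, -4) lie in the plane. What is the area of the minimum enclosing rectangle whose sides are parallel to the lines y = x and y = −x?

In coordinates u = x + y, v = x − y the rectangle is axis-aligned; the map (x,y)→(u,v) scales areas by 2.
u-values: -2, -3, 3, -6, 0; range = 3 − (-6) = 9.
v-values: -12, -1, 3, 0, 8; range = 8 − (-12) = 20.
Area = (9 × 20) / 2 = 90.

90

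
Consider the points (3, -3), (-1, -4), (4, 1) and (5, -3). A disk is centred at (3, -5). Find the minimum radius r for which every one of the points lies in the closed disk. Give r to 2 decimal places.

The required radius is the distance from (3, -5) to the farthest point.
Squared distances: 4, 17, 37, 8.
Maximum is 37, attained at (4, 1).
r = √37 ≈ 6.08.

6.08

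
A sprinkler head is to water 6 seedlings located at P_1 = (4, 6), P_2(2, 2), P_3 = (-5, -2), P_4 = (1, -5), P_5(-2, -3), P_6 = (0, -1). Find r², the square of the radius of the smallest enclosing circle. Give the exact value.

37.7

The minimum enclosing circle of a finite set is fixed by two of the points (as a diameter) or three (as a circumcircle).
The minimum enclosing circle is determined by three boundary points: P_1, P_3, P_4.
Their circumcentre is (0.3, 1.1) with r² = 37.7.
The farthest remaining point P_5 is at distance² 22.1 ≤ 37.7.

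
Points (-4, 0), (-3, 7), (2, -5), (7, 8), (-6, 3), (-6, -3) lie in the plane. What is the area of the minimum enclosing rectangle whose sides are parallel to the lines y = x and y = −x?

In coordinates u = x + y, v = x − y the rectangle is axis-aligned; the map (x,y)→(u,v) scales areas by 2.
u-values: -4, 4, -3, 15, -3, -9; range = 15 − (-9) = 24.
v-values: -4, -10, 7, -1, -9, -3; range = 7 − (-10) = 17.
Area = (24 × 17) / 2 = 204.

204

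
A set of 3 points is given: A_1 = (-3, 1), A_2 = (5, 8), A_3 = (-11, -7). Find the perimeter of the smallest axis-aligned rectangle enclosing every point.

Width = max x − min x = 5 − (-11) = 16.
Height = max y − min y = 8 − (-7) = 15.
Perimeter = 2(16 + 15) = 62.

62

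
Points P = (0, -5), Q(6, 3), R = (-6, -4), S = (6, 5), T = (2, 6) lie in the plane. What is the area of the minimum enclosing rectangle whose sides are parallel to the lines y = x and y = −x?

In coordinates u = x + y, v = x − y the rectangle is axis-aligned; the map (x,y)→(u,v) scales areas by 2.
u-values: -5, 9, -10, 11, 8; range = 11 − (-10) = 21.
v-values: 5, 3, -2, 1, -4; range = 5 − (-4) = 9.
Area = (21 × 9) / 2 = 94.5.

94.5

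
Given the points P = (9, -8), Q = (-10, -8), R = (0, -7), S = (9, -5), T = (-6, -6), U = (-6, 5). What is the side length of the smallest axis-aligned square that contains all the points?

The bounding box has width 19 and height 13.
An axis-aligned square enclosing the set must have side ≥ max(width, height).
So the minimum side is max(19, 13) = 19.

19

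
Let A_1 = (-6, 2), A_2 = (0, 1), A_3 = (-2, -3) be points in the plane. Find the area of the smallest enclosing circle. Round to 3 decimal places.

35.250

Side lengths²: A_1A_2² = 37, A_1A_3² = 41, A_2A_3² = 20.
Since A_1A_3² = 41 < 37 + 20 = 57, the triangle is acute, so the smallest enclosing circle is the circumcircle.
Circumcentre = (-42/13, 3/26), r² = 7585/676.
Area = π·r² = π·7585/676 ≈ 35.250.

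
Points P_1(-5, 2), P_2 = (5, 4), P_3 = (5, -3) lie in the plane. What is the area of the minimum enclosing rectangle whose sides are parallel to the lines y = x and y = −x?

In coordinates u = x + y, v = x − y the rectangle is axis-aligned; the map (x,y)→(u,v) scales areas by 2.
u-values: -3, 9, 2; range = 9 − (-3) = 12.
v-values: -7, 1, 8; range = 8 − (-7) = 15.
Area = (12 × 15) / 2 = 90.

90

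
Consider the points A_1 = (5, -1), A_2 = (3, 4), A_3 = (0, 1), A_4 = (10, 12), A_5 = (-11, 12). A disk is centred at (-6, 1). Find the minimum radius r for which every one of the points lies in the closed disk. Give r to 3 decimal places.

The required radius is the distance from (-6, 1) to the farthest point.
Squared distances: 125, 90, 36, 377, 146.
Maximum is 377, attained at A_4.
r = √377 ≈ 19.416.

19.416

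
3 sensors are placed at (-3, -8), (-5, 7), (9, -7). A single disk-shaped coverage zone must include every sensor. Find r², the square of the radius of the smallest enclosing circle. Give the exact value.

98

Call the three points A, B, C in the order given.
Side lengths²: AB² = 229, AC² = 145, BC² = 392.
Since BC² = 392 ≥ 229 + 145 = 374, the angle opposite BC is not acute, so the smallest enclosing circle has BC as diameter.
Centre = midpoint of BC = (2, 0), r² = 392/4 = 98.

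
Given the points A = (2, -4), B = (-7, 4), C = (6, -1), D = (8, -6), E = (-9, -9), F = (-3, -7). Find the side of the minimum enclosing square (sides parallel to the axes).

The bounding box has width 17 and height 13.
An axis-aligned square enclosing the set must have side ≥ max(width, height).
So the minimum side is max(17, 13) = 17.

17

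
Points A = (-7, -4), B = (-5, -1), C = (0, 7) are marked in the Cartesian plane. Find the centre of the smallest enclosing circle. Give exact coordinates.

Side lengths²: AB² = 13, AC² = 170, BC² = 89.
Since AC² = 170 ≥ 89 + 13 = 102, the angle opposite AC is not acute, so the smallest enclosing circle has AC as diameter.
Centre = midpoint of AC = (-3.5, 1.5), r² = 170/4 = 42.5.
Centre = (-3.5, 1.5).

(-3.5, 1.5)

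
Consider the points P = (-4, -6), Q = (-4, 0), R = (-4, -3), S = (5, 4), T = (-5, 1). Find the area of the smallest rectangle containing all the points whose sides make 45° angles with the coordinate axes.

In coordinates u = x + y, v = x − y the rectangle is axis-aligned; the map (x,y)→(u,v) scales areas by 2.
u-values: -10, -4, -7, 9, -4; range = 9 − (-10) = 19.
v-values: 2, -4, -1, 1, -6; range = 2 − (-6) = 8.
Area = (19 × 8) / 2 = 76.

76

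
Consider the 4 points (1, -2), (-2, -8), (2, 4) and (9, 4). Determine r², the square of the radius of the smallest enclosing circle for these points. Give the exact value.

A smallest enclosing disk is always determined by at most three of the input points on its boundary.
The farthest pair is (-2, -8)–(9, 4) with squared distance 265. The circle on this segment as diameter has centre (3.5, -2) and r² = 265/4 = 66.25.
Check (1, -2): distance² to centre = 6.25 ≤ 66.25, so it lies inside.
All remaining points lie in this disk, and no smaller disk contains both endpoints, so this is the minimum enclosing circle.

66.25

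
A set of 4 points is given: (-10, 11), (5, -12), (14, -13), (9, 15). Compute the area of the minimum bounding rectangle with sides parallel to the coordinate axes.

x ranges over [-10, 14], width 24.
y ranges over [-13, 15], height 28.
Area = 24 × 28 = 672.

672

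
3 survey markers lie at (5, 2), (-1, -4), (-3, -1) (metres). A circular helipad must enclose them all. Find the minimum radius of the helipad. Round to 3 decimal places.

4.357

Call the three points A, B, C in the order given.
Side lengths²: AB² = 72, AC² = 73, BC² = 13.
Since AC² = 73 < 72 + 13 = 85, the triangle is acute, so the smallest enclosing circle is the circumcircle.
Circumcentre = (1.3, -0.3), r² = 18.98.
r = √(18.98) ≈ 4.357.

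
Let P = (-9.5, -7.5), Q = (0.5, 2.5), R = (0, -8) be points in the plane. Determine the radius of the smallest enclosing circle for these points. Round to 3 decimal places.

7.071

Side lengths²: PQ² = 200, PR² = 90.5, QR² = 110.5.
Since PQ² = 200 < 110.5 + 90.5 = 201, the triangle is acute, so the smallest enclosing circle is the circumcircle.
Circumcentre = (-4.475, -2.525), r² = 50.00125.
r = √(50.00125) ≈ 7.071.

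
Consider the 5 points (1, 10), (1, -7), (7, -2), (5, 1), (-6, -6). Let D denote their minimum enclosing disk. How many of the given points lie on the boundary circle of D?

By Welzl's lemma the MEC is supported by two points (diametrically opposite) or three points (on a circumcircle).
The minimum enclosing circle is determined by three boundary points: (1, 10), (7, -2), (-6, -6).
Their circumcentre is (-7/6, 17/12) with r² = 11285/144.
The farthest remaining point (1, -7) is at distance² 10877/144 ≤ 11285/144.
The points at distance exactly r from the centre are (1, 10), (7, -2), (-6, -6) — 3 points.

3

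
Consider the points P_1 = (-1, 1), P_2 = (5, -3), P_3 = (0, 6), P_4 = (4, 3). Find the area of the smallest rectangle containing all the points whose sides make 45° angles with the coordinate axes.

49

In coordinates u = x + y, v = x − y the rectangle is axis-aligned; the map (x,y)→(u,v) scales areas by 2.
u-values: 0, 2, 6, 7; range = 7 − 0 = 7.
v-values: -2, 8, -6, 1; range = 8 − (-6) = 14.
Area = (7 × 14) / 2 = 49.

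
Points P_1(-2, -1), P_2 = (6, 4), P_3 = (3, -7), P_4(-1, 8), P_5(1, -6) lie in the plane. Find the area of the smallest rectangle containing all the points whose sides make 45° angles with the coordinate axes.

142.5

In coordinates u = x + y, v = x − y the rectangle is axis-aligned; the map (x,y)→(u,v) scales areas by 2.
u-values: -3, 10, -4, 7, -5; range = 10 − (-5) = 15.
v-values: -1, 2, 10, -9, 7; range = 10 − (-9) = 19.
Area = (15 × 19) / 2 = 142.5.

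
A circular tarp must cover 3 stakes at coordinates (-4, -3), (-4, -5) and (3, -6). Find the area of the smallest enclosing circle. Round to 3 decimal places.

45.553

Call the three points A, B, C in the order given.
Side lengths²: AB² = 4, AC² = 58, BC² = 50.
Since AC² = 58 ≥ 50 + 4 = 54, the angle opposite AC is not acute, so the smallest enclosing circle has AC as diameter.
Centre = midpoint of AC = (-0.5, -4.5), r² = 58/4 = 14.5.
Area = π·r² = π·14.5 ≈ 45.553.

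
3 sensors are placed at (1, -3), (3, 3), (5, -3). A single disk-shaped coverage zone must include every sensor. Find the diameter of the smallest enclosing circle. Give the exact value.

20/3

Call the three points A, B, C in the order given.
Side lengths²: AB² = 40, AC² = 16, BC² = 40.
Since BC² = 40 < 40 + 16 = 56, the triangle is acute, so the smallest enclosing circle is the circumcircle.
Circumcentre = (3, -1/3), r² = 100/9.
Diameter = 2r = 2√(100/9) = 20/3.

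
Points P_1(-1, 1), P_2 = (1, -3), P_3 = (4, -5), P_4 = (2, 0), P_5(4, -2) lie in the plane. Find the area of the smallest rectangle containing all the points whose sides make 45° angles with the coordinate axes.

22

In coordinates u = x + y, v = x − y the rectangle is axis-aligned; the map (x,y)→(u,v) scales areas by 2.
u-values: 0, -2, -1, 2, 2; range = 2 − (-2) = 4.
v-values: -2, 4, 9, 2, 6; range = 9 − (-2) = 11.
Area = (4 × 11) / 2 = 22.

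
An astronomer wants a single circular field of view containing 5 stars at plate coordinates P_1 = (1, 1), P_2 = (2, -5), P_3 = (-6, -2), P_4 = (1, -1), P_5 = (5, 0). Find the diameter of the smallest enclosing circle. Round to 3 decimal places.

11.180

By Welzl's lemma the MEC is supported by two points (diametrically opposite) or three points (on a circumcircle).
The farthest pair is P_3–P_5 with squared distance 125. The circle on this segment as diameter has centre (-0.5, -1) and r² = 125/4 = 31.25.
Check P_1: distance² to centre = 6.25 ≤ 31.25, so it lies inside.
All remaining points lie in this disk, and no smaller disk contains both endpoints, so this is the minimum enclosing circle.
Diameter = 2r = 2√(31.25) ≈ 11.180.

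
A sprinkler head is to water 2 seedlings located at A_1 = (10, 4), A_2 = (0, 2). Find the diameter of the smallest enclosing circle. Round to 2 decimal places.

10.20

The smallest circle enclosing two points has them as diameter endpoints.
Centre = midpoint = (5, 3); r² = |A_1A_2|²/4 = 104/4 = 26.
Diameter = 2r = 2√26 ≈ 10.20.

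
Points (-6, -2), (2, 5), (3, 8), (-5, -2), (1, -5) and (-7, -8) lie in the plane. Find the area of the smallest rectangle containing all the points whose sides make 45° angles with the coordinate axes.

143

In coordinates u = x + y, v = x − y the rectangle is axis-aligned; the map (x,y)→(u,v) scales areas by 2.
u-values: -8, 7, 11, -7, -4, -15; range = 11 − (-15) = 26.
v-values: -4, -3, -5, -3, 6, 1; range = 6 − (-5) = 11.
Area = (26 × 11) / 2 = 143.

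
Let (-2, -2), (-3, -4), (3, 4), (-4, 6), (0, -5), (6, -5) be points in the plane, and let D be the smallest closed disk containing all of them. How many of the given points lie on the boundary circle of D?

2

The minimum enclosing circle of a finite set is fixed by two of the points (as a diameter) or three (as a circumcircle).
The farthest pair is (-4, 6)–(6, -5) with squared distance 221. The circle on this segment as diameter has centre (1, 0.5) and r² = 221/4 = 55.25.
Check (-2, -2): distance² to centre = 15.25 ≤ 55.25, so it lies inside.
All remaining points lie in this disk, and no smaller disk contains both endpoints, so this is the minimum enclosing circle.
The points at distance exactly r from the centre are (-4, 6), (6, -5) — 2 points.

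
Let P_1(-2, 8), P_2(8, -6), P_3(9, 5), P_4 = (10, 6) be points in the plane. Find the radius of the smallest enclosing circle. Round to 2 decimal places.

8.60

The minimum enclosing circle of a finite set is fixed by two of the points (as a diameter) or three (as a circumcircle).
The farthest pair is P_1–P_2 with squared distance 296. The circle on this segment as diameter has centre (3, 1) and r² = 296/4 = 74.
Check P_3: distance² to centre = 52 ≤ 74, so it lies inside.
All remaining points lie in this disk, and no smaller disk contains both endpoints, so this is the minimum enclosing circle.
r = √74 ≈ 8.60.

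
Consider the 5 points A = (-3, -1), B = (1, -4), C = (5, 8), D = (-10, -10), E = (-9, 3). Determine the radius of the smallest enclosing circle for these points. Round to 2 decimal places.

By Welzl's lemma the MEC is supported by two points (diametrically opposite) or three points (on a circumcircle).
The farthest pair is C–D with squared distance 549. The circle on this segment as diameter has centre (-2.5, -1) and r² = 549/4 = 137.25.
Check A: distance² to centre = 0.25 ≤ 137.25, so it lies inside.
All remaining points lie in this disk, and no smaller disk contains both endpoints, so this is the minimum enclosing circle.
r = √(137.25) ≈ 11.72.

11.72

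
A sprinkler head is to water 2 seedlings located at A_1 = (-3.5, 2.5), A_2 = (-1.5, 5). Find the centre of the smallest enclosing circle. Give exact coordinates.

The smallest circle enclosing two points has them as diameter endpoints.
Centre = midpoint = (-2.5, 3.75); r² = |A_1A_2|²/4 = 10.25/4 = 2.5625.
Centre = (-2.5, 3.75).

(-2.5, 3.75)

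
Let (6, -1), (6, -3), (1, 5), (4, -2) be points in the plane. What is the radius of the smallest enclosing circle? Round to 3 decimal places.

The farthest pair is (6, -3)–(1, 5) with squared distance 89. The circle on this segment as diameter has centre (3.5, 1) and r² = 89/4 = 22.25.
Check (6, -1): distance² to centre = 10.25 ≤ 22.25, so it lies inside.
All remaining points lie in this disk, and no smaller disk contains both endpoints, so this is the minimum enclosing circle.
r = √(22.25) ≈ 4.717.

4.717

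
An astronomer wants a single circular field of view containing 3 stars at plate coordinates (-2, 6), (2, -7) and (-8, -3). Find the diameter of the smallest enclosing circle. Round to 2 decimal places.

Call the three points A, B, C in the order given.
Side lengths²: AB² = 185, AC² = 117, BC² = 116.
Since AB² = 185 < 117 + 116 = 233, the triangle is acute, so the smallest enclosing circle is the circumcircle.
Circumcentre = (-26/19, -35/38), r² = 69745/1444.
Diameter = 2r = 2√(69745/1444) ≈ 13.90.

13.90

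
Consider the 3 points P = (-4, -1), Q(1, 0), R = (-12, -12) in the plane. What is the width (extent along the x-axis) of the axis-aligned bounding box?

13

max x = 1, min x = -12, so width = 13.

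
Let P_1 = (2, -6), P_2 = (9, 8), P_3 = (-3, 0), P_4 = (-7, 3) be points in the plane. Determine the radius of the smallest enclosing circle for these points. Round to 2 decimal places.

By Welzl's lemma the MEC is supported by two points (diametrically opposite) or three points (on a circumcircle).
The minimum enclosing circle is determined by three boundary points: P_1, P_2, P_4.
Their circumcentre is (11/6, 17/6) with r² = 1405/18.
The farthest remaining point P_3 is at distance² 565/18 ≤ 1405/18.
r = √(1405/18) ≈ 8.83.

8.83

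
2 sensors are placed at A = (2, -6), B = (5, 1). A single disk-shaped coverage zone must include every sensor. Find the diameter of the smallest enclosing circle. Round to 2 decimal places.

7.62

The smallest circle enclosing two points has them as diameter endpoints.
Centre = midpoint = (3.5, -2.5); r² = |AB|²/4 = 58/4 = 14.5.
Diameter = 2r = 2√(14.5) ≈ 7.62.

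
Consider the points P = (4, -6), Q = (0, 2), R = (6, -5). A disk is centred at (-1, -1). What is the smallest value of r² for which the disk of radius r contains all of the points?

65

The required radius is the distance from (-1, -1) to the farthest point.
Squared distances: 50, 10, 65.
Maximum is 65, attained at R.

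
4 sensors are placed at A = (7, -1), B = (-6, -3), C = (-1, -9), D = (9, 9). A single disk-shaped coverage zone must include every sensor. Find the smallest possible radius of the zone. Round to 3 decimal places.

A smallest enclosing disk is always determined by at most three of the input points on its boundary.
The minimum enclosing circle is determined by three boundary points: B, C, D.
Their circumcentre is (3.82, 0.1) with r² = 106.0424.
The farthest remaining point A is at distance² 11.3224 ≤ 106.0424.
r = √(106.0424) ≈ 10.298.

10.298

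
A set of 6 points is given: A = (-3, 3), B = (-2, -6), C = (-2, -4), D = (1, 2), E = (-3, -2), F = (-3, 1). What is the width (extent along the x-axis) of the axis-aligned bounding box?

4

max x = 1, min x = -3, so width = 4.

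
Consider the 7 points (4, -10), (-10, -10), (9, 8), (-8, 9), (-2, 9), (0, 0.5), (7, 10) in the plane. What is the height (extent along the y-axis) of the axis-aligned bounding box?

20

max y = 10, min y = -10, so height = 20.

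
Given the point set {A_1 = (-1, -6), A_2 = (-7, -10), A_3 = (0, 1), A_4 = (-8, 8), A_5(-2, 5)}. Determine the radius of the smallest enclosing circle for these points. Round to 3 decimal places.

A smallest enclosing disk is always determined by at most three of the input points on its boundary.
The farthest pair is A_2–A_4 with squared distance 325. The circle on this segment as diameter has centre (-7.5, -1) and r² = 325/4 = 81.25.
Check A_1: distance² to centre = 67.25 ≤ 81.25, so it lies inside.
All remaining points lie in this disk, and no smaller disk contains both endpoints, so this is the minimum enclosing circle.
r = √(81.25) ≈ 9.014.

9.014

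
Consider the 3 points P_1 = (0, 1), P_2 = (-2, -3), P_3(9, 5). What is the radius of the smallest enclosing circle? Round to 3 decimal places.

Side lengths²: P_1P_2² = 20, P_1P_3² = 97, P_2P_3² = 185.
Since P_2P_3² = 185 ≥ 97 + 20 = 117, the angle opposite P_2P_3 is not acute, so the smallest enclosing circle has P_2P_3 as diameter.
Centre = midpoint of P_2P_3 = (3.5, 1), r² = 185/4 = 46.25.
r = √(46.25) ≈ 6.801.

6.801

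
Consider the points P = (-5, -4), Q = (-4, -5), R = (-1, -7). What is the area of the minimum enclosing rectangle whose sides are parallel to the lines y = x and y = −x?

In coordinates u = x + y, v = x − y the rectangle is axis-aligned; the map (x,y)→(u,v) scales areas by 2.
u-values: -9, -9, -8; range = -8 − (-9) = 1.
v-values: -1, 1, 6; range = 6 − (-1) = 7.
Area = (1 × 7) / 2 = 3.5.

3.5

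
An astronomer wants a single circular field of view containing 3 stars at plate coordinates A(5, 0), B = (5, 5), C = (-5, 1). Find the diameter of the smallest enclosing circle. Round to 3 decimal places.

10.824

Side lengths²: AB² = 25, AC² = 101, BC² = 116.
Since BC² = 116 < 101 + 25 = 126, the triangle is acute, so the smallest enclosing circle is the circumcircle.
Circumcentre = (0.2, 2.5), r² = 29.29.
Diameter = 2r = 2√(29.29) ≈ 10.824.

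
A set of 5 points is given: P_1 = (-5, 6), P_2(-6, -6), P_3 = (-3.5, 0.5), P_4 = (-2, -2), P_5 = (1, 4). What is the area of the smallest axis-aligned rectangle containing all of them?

x ranges over [-6, 1], width 7.
y ranges over [-6, 6], height 12.
Area = 7 × 12 = 84.

84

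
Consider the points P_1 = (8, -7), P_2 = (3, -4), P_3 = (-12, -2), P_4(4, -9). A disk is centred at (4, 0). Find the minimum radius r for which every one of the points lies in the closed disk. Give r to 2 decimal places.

The required radius is the distance from (4, 0) to the farthest point.
Squared distances: 65, 17, 260, 81.
Maximum is 260, attained at P_3.
r = √260 ≈ 16.12.

16.12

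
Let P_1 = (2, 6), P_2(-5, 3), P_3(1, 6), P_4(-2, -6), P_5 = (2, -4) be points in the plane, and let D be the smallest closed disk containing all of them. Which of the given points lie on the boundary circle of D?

By Welzl's lemma the MEC is supported by two points (diametrically opposite) or three points (on a circumcircle).
The farthest pair is P_1–P_4 with squared distance 160. The circle on this segment as diameter has centre (0, 0) and r² = 160/4 = 40.
Check P_2: distance² to centre = 34 ≤ 40, so it lies inside.
All remaining points lie in this disk, and no smaller disk contains both endpoints, so this is the minimum enclosing circle.
The points at distance exactly r from the centre are P_1, P_4 — 2 points.

P_1, P_4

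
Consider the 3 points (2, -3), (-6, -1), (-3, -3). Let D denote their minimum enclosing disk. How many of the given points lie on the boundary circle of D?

2

Call the three points A, B, C in the order given.
Side lengths²: AB² = 68, AC² = 25, BC² = 13.
Since AB² = 68 ≥ 25 + 13 = 38, the angle opposite AB is not acute, so the smallest enclosing circle has AB as diameter.
Centre = midpoint of AB = (-2, -2), r² = 68/4 = 17.
The points at distance exactly r from the centre are (2, -3), (-6, -1) — 2 points.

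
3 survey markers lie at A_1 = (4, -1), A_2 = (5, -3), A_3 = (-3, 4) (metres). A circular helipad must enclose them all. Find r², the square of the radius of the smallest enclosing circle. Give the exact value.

28.25

Side lengths²: A_1A_2² = 5, A_1A_3² = 74, A_2A_3² = 113.
Since A_2A_3² = 113 ≥ 74 + 5 = 79, the angle opposite A_2A_3 is not acute, so the smallest enclosing circle has A_2A_3 as diameter.
Centre = midpoint of A_2A_3 = (1, 0.5), r² = 113/4 = 28.25.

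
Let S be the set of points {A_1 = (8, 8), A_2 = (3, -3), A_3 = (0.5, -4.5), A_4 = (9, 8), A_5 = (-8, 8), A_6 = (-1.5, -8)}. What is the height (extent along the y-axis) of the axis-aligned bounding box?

16

max y = 8, min y = -8, so height = 16.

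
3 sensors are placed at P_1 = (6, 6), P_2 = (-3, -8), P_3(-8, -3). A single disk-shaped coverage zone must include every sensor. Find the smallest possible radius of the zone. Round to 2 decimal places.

Side lengths²: P_1P_2² = 277, P_1P_3² = 277, P_2P_3² = 50.
Since P_1P_3² = 277 < 277 + 50 = 327, the triangle is acute, so the smallest enclosing circle is the circumcircle.
Circumcentre = (-1/46, -1/46), r² = 76729/1058.
r = √(76729/1058) ≈ 8.52.

8.52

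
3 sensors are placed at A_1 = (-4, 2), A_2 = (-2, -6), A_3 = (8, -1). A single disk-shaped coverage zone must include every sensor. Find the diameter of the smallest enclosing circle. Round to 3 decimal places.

12.671

Side lengths²: A_1A_2² = 68, A_1A_3² = 153, A_2A_3² = 125.
Since A_1A_3² = 153 < 125 + 68 = 193, the triangle is acute, so the smallest enclosing circle is the circumcircle.
Circumcentre = (5/3, -5/6), r² = 1445/36.
Diameter = 2r = 2√(1445/36) ≈ 12.671.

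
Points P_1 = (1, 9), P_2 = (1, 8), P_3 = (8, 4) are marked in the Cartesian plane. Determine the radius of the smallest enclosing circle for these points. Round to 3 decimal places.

4.301

Side lengths²: P_1P_2² = 1, P_1P_3² = 74, P_2P_3² = 65.
Since P_1P_3² = 74 ≥ 65 + 1 = 66, the angle opposite P_1P_3 is not acute, so the smallest enclosing circle has P_1P_3 as diameter.
Centre = midpoint of P_1P_3 = (4.5, 6.5), r² = 74/4 = 18.5.
r = √(18.5) ≈ 4.301.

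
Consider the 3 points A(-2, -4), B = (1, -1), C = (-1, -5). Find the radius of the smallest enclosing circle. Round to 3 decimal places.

2.236

Side lengths²: AB² = 18, AC² = 2, BC² = 20.
Since BC² = 20 ≥ 18 + 2 = 20, the angle opposite BC is not acute, so the smallest enclosing circle has BC as diameter.
Centre = midpoint of BC = (0, -3), r² = 20/4 = 5.
r = √5 ≈ 2.236.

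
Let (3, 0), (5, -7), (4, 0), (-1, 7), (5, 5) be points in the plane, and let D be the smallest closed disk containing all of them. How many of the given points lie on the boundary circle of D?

The farthest pair is (5, -7)–(-1, 7) with squared distance 232. The circle on this segment as diameter has centre (2, 0) and r² = 232/4 = 58.
Check (3, 0): distance² to centre = 1 ≤ 58, so it lies inside.
All remaining points lie in this disk, and no smaller disk contains both endpoints, so this is the minimum enclosing circle.
The points at distance exactly r from the centre are (5, -7), (-1, 7) — 2 points.

2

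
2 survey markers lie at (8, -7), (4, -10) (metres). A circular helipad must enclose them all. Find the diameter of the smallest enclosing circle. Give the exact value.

5

The smallest circle enclosing two points has them as diameter endpoints.
Centre = midpoint = (6, -8.5); r² = |(8, -7)−(4, -10)|²/4 = 25/4 = 6.25.
Diameter = 2r = 2√(6.25) = 5.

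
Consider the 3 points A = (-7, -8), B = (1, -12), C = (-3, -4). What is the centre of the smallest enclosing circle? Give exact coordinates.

(-7/3, -26/3)

Side lengths²: AB² = 80, AC² = 32, BC² = 80.
Since BC² = 80 < 80 + 32 = 112, the triangle is acute, so the smallest enclosing circle is the circumcircle.
Circumcentre = (-7/3, -26/3), r² = 200/9.
Centre = (-7/3, -26/3).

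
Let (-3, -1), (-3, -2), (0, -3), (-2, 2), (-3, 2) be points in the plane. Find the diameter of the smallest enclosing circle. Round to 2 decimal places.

The minimum enclosing circle of a finite set is fixed by two of the points (as a diameter) or three (as a circumcircle).
The farthest pair is (0, -3)–(-3, 2) with squared distance 34. The circle on this segment as diameter has centre (-1.5, -0.5) and r² = 34/4 = 8.5.
Check (-3, -1): distance² to centre = 2.5 ≤ 8.5, so it lies inside.
All remaining points lie in this disk, and no smaller disk contains both endpoints, so this is the minimum enclosing circle.
Diameter = 2r = 2√(8.5) ≈ 5.83.

5.83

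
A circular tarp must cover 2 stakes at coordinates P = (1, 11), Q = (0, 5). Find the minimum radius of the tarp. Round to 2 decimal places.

The smallest circle enclosing two points has them as diameter endpoints.
Centre = midpoint = (0.5, 8); r² = |PQ|²/4 = 37/4 = 9.25.
r = √(9.25) ≈ 3.04.

3.04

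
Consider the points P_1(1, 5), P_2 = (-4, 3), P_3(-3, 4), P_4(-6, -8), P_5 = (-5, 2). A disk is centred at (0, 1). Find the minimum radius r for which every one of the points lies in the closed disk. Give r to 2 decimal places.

10.82

The required radius is the distance from (0, 1) to the farthest point.
Squared distances: 17, 20, 18, 117, 26.
Maximum is 117, attained at P_4.
r = √117 ≈ 10.82.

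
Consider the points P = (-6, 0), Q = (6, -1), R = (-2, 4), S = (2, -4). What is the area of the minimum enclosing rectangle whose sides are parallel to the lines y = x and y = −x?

In coordinates u = x + y, v = x − y the rectangle is axis-aligned; the map (x,y)→(u,v) scales areas by 2.
u-values: -6, 5, 2, -2; range = 5 − (-6) = 11.
v-values: -6, 7, -6, 6; range = 7 − (-6) = 13.
Area = (11 × 13) / 2 = 71.5.

71.5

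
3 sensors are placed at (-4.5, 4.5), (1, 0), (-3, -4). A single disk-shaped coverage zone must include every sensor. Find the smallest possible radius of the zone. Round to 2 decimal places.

4.34

Call the three points A, B, C in the order given.
Side lengths²: AB² = 50.5, AC² = 74.5, BC² = 32.
Since AC² = 74.5 < 50.5 + 32 = 82.5, the triangle is acute, so the smallest enclosing circle is the circumcircle.
Circumcentre = (-3.325, 0.325), r² = 18.81125.
r = √(18.81125) ≈ 4.34.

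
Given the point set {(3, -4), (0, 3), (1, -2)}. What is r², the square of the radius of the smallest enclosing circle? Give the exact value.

Call the three points A, B, C in the order given.
Side lengths²: AB² = 58, AC² = 8, BC² = 26.
Since AB² = 58 ≥ 26 + 8 = 34, the angle opposite AB is not acute, so the smallest enclosing circle has AB as diameter.
Centre = midpoint of AB = (1.5, -0.5), r² = 58/4 = 14.5.

14.5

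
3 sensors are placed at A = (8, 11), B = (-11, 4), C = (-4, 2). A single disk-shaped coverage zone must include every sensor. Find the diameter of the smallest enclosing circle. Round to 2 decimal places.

Side lengths²: AB² = 410, AC² = 225, BC² = 53.
Since AB² = 410 ≥ 225 + 53 = 278, the angle opposite AB is not acute, so the smallest enclosing circle has AB as diameter.
Centre = midpoint of AB = (-1.5, 7.5), r² = 410/4 = 102.5.
Diameter = 2r = 2√(102.5) ≈ 20.25.

20.25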